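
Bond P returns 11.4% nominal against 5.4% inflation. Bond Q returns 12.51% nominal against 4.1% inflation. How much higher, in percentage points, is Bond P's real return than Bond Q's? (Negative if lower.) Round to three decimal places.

Bond P real return: 1.114/1.054 − 1 = 5.6926%.
Bond Q real return: 1.1251/1.041 − 1 = 8.0788%.
Difference: 5.6926 − 8.0788 = -2.3862 pp.

-2.386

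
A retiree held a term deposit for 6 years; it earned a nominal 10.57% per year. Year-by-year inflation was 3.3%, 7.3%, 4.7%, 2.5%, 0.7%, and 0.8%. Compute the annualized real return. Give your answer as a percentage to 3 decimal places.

7.150%

Cumulative inflation factor: 1.033 × 1.073 × 1.047 × 1.025 × 1.007 × 1.008 ≈ 1.20743.
Nominal growth factor: 1.82736. Real growth factor = 1.82736 / 1.20743 ≈ 1.51343.
Annualized: 1.51343^(1/6) − 1 ≈ 0.07150.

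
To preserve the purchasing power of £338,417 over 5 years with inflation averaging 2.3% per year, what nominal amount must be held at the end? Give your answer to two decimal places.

£379,166.83

Cumulative price-level factor: (1+2.3%)^5 ≈ 1.1204130756.
The nominal amount required is £338,417 scaled up by that factor.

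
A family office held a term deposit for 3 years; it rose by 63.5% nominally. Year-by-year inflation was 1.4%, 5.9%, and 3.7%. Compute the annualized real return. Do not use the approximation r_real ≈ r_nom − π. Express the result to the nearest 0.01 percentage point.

Cumulative inflation factor: 1.014 × 1.059 × 1.037 ≈ 1.11356.
Nominal growth factor: 1.63500. Real growth factor = 1.63500 / 1.11356 ≈ 1.46827.
Annualized: 1.46827^(1/3) − 1 ≈ 0.13658.

13.66%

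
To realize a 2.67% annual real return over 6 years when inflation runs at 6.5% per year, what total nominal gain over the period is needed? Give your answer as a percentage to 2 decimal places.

Required annual nominal rate: (1+2.67%)(1+6.5%) − 1 = 9.34355%.
Cumulative over 6 years: (1 + 0.0934355)^6 − 1 ≈ 0.70907.

70.91%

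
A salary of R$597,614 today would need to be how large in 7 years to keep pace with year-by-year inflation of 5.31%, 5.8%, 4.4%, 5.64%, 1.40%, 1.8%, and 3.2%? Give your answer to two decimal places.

R$782,294.66

Cumulative price-level factor: 1.0531 × 1.058 × 1.044 × 1.0564 × 1.0140 × 1.018 × 1.032 ≈ 1.3090300068.
The nominal amount required is R$597,614 scaled up by that factor.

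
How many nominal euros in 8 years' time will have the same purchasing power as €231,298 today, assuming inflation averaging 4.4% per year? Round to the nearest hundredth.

€326,419.33

Cumulative price-level factor: (1+4.4%)^8 ≈ 1.4112501118.
The nominal amount required is €231,298 scaled up by that factor.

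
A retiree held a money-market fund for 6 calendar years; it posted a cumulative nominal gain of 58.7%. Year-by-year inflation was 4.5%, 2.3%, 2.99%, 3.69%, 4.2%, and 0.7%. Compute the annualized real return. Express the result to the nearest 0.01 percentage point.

Cumulative inflation factor: 1.045 × 1.023 × 1.0299 × 1.0369 × 1.042 × 1.007 ≈ 1.19790.
Nominal growth factor: 1.58700. Real growth factor = 1.58700 / 1.19790 ≈ 1.32482.
Annualized: 1.32482^(1/6) − 1 ≈ 0.04800.

4.80%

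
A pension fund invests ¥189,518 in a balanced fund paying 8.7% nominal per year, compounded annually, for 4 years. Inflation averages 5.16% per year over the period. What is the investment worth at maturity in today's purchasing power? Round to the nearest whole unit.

¥216,355

Nominal value at maturity: ¥189,518 × (1 + 8.7%)^4 ≈ ¥264,587.
Price-level factor over 4 years: (1 + 5.16%)^4 ≈ 1.2229320016.
Dividing the nominal maturity value by the price-level factor gives the value in today's money.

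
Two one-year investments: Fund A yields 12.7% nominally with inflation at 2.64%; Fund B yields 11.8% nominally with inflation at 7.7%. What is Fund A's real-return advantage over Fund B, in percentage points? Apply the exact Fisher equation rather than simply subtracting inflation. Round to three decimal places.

5.994

Fund A real return: 1.127/1.0264 − 1 = 9.8012%.
Fund B real return: 1.118/1.077 − 1 = 3.8069%.
Difference: 9.8012 − 3.8069 = 5.9943 pp.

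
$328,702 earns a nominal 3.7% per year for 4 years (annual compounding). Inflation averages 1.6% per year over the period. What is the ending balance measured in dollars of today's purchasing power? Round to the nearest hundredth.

$356,732.39

Nominal value at maturity: $328,702 × (1 + 3.7%)^4 ≈ $380,117.07.
Price-level factor over 4 years: (1 + 1.6%)^4 ≈ 1.0655524495.
The maturity value deflated by that factor is the answer in today's purchasing power.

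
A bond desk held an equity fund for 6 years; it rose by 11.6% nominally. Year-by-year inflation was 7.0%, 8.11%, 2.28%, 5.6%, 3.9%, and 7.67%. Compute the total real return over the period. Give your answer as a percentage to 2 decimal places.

Cumulative inflation factor: 1.070 × 1.0811 × 1.0228 × 1.056 × 1.039 × 1.0767 ≈ 1.39770.
Nominal growth factor: 1.11600. Real growth factor = 1.11600 / 1.39770 ≈ 0.79845.
Total real return ≈ -20.1546%.

-20.15%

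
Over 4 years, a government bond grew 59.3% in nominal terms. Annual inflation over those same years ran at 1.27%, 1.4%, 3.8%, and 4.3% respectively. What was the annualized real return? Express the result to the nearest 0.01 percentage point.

Cumulative inflation factor: 1.0127 × 1.014 × 1.038 × 1.043 ≈ 1.11173.
Nominal growth factor: 1.59300. Real growth factor = 1.59300 / 1.11173 ≈ 1.43290.
Annualized: 1.43290^(1/4) − 1 ≈ 0.09409.

9.41%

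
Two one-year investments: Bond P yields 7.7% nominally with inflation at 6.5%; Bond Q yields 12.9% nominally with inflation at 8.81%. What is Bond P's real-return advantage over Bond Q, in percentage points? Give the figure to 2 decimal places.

-2.63

Bond P real return: 1.077/1.065 − 1 = 1.127%.
Bond Q real return: 1.129/1.0881 − 1 = 3.759%.
Difference: 1.127 − 3.759 = -2.632 pp.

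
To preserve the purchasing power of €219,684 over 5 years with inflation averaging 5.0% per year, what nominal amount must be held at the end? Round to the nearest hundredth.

€280,378.64

Cumulative price-level factor: (1+5.0%)^5 = 1.2762815625.
Multiplying €219,684 by the price-level factor gives the future nominal sum.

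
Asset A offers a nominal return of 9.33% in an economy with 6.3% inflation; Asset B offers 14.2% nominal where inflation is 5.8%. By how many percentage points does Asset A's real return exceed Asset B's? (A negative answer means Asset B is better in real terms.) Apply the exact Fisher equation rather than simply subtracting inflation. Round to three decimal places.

-5.089

Asset A real return: 1.0933/1.063 − 1 = 2.8504%.
Asset B real return: 1.142/1.058 − 1 = 7.9395%.
Difference: 2.8504 − 7.9395 = -5.0891 pp.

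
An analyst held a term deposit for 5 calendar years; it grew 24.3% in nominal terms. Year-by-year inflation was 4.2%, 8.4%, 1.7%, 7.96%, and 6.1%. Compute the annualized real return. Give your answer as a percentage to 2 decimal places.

Cumulative inflation factor: 1.042 × 1.084 × 1.017 × 1.0796 × 1.061 ≈ 1.31582.
Nominal growth factor: 1.24300. Real growth factor = 1.24300 / 1.31582 ≈ 0.94466.
Annualized: 0.94466^(1/5) − 1 ≈ -0.01132.

-1.13%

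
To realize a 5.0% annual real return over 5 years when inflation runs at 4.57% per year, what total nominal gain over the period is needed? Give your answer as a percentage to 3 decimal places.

59.581%

Required annual nominal rate: (1+5.0%)(1+4.57%) − 1 = 9.7985%.
Cumulative over 5 years: (1 + 0.097985)^5 − 1 ≈ 0.59581.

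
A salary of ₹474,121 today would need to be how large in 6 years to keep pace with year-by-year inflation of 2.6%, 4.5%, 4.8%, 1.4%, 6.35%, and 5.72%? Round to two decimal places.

₹607,360.76

Cumulative price-level factor: 1.026 × 1.045 × 1.048 × 1.014 × 1.0635 × 1.0572 ≈ 1.2810248000.
Multiplying ₹474,121 by the price-level factor gives the future nominal sum.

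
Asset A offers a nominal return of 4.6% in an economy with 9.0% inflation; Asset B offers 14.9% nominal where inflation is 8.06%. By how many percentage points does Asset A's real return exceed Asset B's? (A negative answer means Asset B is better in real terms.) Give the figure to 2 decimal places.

-10.37

Asset A real return: 1.046/1.090 − 1 = -4.037%.
Asset B real return: 1.149/1.0806 − 1 = 6.330%.
Difference: -4.037 − 6.330 = -10.367 pp.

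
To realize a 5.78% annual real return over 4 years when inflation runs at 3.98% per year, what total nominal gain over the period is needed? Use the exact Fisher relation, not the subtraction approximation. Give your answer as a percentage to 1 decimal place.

Required annual nominal rate: (1+5.78%)(1+3.98%) − 1 = 9.990044%.
Cumulative over 4 years: (1 + 0.09990044)^4 − 1 ≈ 0.46357.

46.4%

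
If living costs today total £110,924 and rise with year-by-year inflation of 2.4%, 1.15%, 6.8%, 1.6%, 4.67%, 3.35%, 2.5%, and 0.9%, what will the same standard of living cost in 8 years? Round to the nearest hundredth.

£139,477.47

Cumulative price-level factor: 1.024 × 1.0115 × 1.068 × 1.016 × 1.0467 × 1.0335 × 1.025 × 1.009 ≈ 1.2574147229.
Multiplying £110,924 by the price-level factor gives the future nominal sum.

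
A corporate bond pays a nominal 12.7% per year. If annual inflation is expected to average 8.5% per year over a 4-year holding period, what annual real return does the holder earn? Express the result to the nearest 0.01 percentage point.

With constant rates the annual real return is the same each year: (1+12.7%)/(1+8.5%) − 1 = 0.03871.

3.87%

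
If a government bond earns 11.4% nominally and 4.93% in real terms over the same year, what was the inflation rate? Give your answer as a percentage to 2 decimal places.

From (1+r_nom) = (1+r_real)(1+π), we get 1+π = (1 + 11.4%)/(1 + 4.93%) = 1.114/1.0493 ≈ 1.06166.
So π ≈ 6.1660%.

6.17%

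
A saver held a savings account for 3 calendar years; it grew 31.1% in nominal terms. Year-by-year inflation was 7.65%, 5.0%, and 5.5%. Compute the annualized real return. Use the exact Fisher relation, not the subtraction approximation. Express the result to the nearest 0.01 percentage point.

3.21%

Cumulative inflation factor: 1.0765 × 1.050 × 1.055 ≈ 1.19249.
Nominal growth factor: 1.31100. Real growth factor = 1.31100 / 1.19249 ≈ 1.09938.
Annualized: 1.09938^(1/3) − 1 ≈ 0.03209.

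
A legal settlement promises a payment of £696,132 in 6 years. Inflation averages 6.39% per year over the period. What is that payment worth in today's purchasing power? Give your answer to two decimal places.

Price-level factor over 6 years: (1 + 6.39%)^6 ≈ 1.4501230418.
Purchasing power today: £696,132 divided by that factor.

£480,050.30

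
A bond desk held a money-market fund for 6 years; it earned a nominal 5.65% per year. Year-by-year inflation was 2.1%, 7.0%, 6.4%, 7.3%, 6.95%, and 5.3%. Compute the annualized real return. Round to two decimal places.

-0.17%

Cumulative inflation factor: 1.021 × 1.070 × 1.064 × 1.073 × 1.0695 × 1.053 ≈ 1.40462.
Nominal growth factor: 1.39065. Real growth factor = 1.39065 / 1.40462 ≈ 0.99005.
Annualized: 0.99005^(1/6) − 1 ≈ -0.00167.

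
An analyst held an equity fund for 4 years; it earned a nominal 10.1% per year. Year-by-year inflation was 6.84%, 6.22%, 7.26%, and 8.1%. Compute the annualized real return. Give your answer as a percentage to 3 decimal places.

2.798%

Cumulative inflation factor: 1.0684 × 1.0622 × 1.0726 × 1.081 ≈ 1.31584.
Nominal growth factor: 1.46943. Real growth factor = 1.46943 / 1.31584 ≈ 1.11672.
Annualized: 1.11672^(1/4) − 1 ≈ 0.02798.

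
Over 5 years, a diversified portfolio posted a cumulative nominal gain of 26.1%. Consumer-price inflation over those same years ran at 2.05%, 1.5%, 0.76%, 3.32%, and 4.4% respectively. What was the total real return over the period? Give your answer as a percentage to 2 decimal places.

Cumulative inflation factor: 1.0205 × 1.015 × 1.0076 × 1.0332 × 1.044 ≈ 1.12578.
Nominal growth factor: 1.26100. Real growth factor = 1.26100 / 1.12578 ≈ 1.12012.
Total real return ≈ 12.0116%.

12.01%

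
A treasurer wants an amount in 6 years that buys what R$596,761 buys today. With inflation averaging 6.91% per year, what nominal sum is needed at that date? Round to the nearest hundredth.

Cumulative price-level factor: (1+6.91%)^6 ≈ 1.4931724808.
Multiplying R$596,761 by the price-level factor gives the future nominal sum.

R$891,067.10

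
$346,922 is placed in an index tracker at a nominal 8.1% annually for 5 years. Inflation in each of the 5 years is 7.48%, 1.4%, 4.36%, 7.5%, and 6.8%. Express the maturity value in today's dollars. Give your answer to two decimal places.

Nominal value at maturity: $346,922 × (1 + 8.1%)^5 ≈ $512,106.53.
Price-level factor over 5 years: 1.0748 × 1.014 × 1.0436 × 1.075 × 1.068 ≈ 1.3058082260.
Dividing the nominal maturity value by the price-level factor gives the value in today's money.

$392,175.91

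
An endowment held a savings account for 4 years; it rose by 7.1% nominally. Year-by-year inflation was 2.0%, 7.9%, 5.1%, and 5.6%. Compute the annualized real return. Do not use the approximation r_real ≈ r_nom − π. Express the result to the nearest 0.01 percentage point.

Cumulative inflation factor: 1.020 × 1.079 × 1.051 × 1.056 ≈ 1.22149.
Nominal growth factor: 1.07100. Real growth factor = 1.07100 / 1.22149 ≈ 0.87680.
Annualized: 0.87680^(1/4) − 1 ≈ -0.03233.

-3.23%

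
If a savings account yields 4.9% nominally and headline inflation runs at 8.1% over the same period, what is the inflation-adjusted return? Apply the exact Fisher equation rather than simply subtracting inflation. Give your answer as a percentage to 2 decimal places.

Real return via the Fisher equation: (1 + 4.9%)/(1 + 8.1%) − 1 = 1.049/1.081 − 1 ≈ -0.02960.

-2.96%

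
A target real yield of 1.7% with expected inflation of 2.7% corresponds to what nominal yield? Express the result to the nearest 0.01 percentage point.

By the Fisher equation, 1 + r_nom = (1 + 1.7%)(1 + 2.7%) = 1.017 × 1.027 = 1.044459.
So r_nom = 4.4459%.

4.45%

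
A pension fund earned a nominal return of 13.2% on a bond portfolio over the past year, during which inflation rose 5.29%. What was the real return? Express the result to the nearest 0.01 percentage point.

7.51%

Real return via the Fisher equation: (1 + 13.2%)/(1 + 5.29%) − 1 = 1.132/1.0529 − 1 ≈ 0.07513.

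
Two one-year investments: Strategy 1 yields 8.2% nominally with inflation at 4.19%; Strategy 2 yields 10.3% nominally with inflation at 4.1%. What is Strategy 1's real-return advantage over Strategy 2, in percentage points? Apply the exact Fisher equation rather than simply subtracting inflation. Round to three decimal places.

Strategy 1 real return: 1.082/1.0419 − 1 = 3.8487%.
Strategy 2 real return: 1.103/1.041 − 1 = 5.9558%.
Difference: 3.8487 − 5.9558 = -2.1071 pp.

-2.107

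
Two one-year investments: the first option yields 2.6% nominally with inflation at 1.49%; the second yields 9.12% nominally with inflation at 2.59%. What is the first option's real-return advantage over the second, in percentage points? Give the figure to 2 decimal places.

The first option real return: 1.026/1.0149 − 1 = 1.094%.
The second real return: 1.0912/1.0259 − 1 = 6.365%.
Difference: 1.094 − 6.365 = -5.271 pp.

-5.27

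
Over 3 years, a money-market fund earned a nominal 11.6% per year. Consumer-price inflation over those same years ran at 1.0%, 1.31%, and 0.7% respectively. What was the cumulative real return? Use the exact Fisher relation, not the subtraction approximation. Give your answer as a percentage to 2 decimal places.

34.89%

Cumulative inflation factor: 1.010 × 1.0131 × 1.007 ≈ 1.03039.
Nominal growth factor: 1.38993. Real growth factor = 1.38993 / 1.03039 ≈ 1.34893.
Total real return ≈ 34.8930%.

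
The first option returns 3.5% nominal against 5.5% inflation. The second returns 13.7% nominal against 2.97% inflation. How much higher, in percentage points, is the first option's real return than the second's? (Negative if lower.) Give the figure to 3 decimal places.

The first option real return: 1.035/1.055 − 1 = -1.8957%.
The second real return: 1.137/1.0297 − 1 = 10.4205%.
Difference: -1.8957 − 10.4205 = -12.3162 pp.

-12.316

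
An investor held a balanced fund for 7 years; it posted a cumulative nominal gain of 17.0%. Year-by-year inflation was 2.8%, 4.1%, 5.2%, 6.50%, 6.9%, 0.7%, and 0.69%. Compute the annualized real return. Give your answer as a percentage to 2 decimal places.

Cumulative inflation factor: 1.028 × 1.041 × 1.052 × 1.0650 × 1.069 × 1.007 × 1.0069 ≈ 1.29958.
Nominal growth factor: 1.17000. Real growth factor = 1.17000 / 1.29958 ≈ 0.90029.
Annualized: 0.90029^(1/7) − 1 ≈ -0.01489.

-1.49%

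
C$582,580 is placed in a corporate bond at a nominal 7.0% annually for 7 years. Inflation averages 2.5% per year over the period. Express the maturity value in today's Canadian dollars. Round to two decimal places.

Nominal value at maturity: C$582,580 × (1 + 7.0%)^7 ≈ C$935,496.17.
Price-level factor over 7 years: (1 + 2.5%)^7 ≈ 1.1886857537.
The maturity value deflated by that factor is the answer in today's purchasing power.

C$787,000.41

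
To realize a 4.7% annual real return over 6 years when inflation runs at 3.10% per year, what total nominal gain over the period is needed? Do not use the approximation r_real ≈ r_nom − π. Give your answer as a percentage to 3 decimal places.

Required annual nominal rate: (1+4.7%)(1+3.10%) − 1 = 7.9457%.
Cumulative over 6 years: (1 + 0.079457)^6 − 1 ≈ 0.58209.

58.209%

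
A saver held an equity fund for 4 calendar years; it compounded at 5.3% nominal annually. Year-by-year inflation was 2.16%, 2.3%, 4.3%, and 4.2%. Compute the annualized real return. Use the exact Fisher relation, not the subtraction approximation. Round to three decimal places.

2.000%

Cumulative inflation factor: 1.0216 × 1.023 × 1.043 × 1.042 ≈ 1.13582.
Nominal growth factor: 1.22946. Real growth factor = 1.22946 / 1.13582 ≈ 1.08244.
Annualized: 1.08244^(1/4) − 1 ≈ 0.02000.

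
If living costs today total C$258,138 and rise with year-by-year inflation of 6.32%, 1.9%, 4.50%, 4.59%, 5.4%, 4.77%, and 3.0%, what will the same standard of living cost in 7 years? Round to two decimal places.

C$347,666.08

Cumulative price-level factor: 1.0632 × 1.019 × 1.0450 × 1.0459 × 1.054 × 1.0477 × 1.030 ≈ 1.3468225676.
The nominal amount required is C$258,138 scaled up by that factor.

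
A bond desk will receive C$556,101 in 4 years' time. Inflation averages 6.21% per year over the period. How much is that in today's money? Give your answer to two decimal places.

C$437,010.67

Price-level factor over 4 years: (1 + 6.21%)^4 ≈ 1.2725112641.
Purchasing power today: C$556,101 divided by that factor.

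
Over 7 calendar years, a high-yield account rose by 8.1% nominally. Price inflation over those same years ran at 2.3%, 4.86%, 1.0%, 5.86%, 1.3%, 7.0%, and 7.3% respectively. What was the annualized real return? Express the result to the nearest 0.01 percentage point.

-2.96%

Cumulative inflation factor: 1.023 × 1.0486 × 1.010 × 1.0586 × 1.013 × 1.070 × 1.073 ≈ 1.33393.
Nominal growth factor: 1.08100. Real growth factor = 1.08100 / 1.33393 ≈ 0.81039.
Annualized: 0.81039^(1/7) − 1 ≈ -0.02959.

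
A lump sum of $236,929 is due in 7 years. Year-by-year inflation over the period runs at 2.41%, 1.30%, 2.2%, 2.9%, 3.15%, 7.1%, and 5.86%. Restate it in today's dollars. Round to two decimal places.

$185,698.99

Price-level factor over 7 years: 1.0241 × 1.0130 × 1.022 × 1.029 × 1.0315 × 1.071 × 1.0586 ≈ 1.2758766072.
Purchasing power today: $236,929 divided by that factor.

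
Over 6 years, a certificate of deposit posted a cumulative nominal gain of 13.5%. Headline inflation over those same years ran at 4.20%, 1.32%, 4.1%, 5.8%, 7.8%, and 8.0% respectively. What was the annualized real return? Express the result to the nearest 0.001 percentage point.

-2.895%

Cumulative inflation factor: 1.0420 × 1.0132 × 1.041 × 1.058 × 1.078 × 1.080 ≈ 1.35376.
Nominal growth factor: 1.13500. Real growth factor = 1.13500 / 1.35376 ≈ 0.83841.
Annualized: 0.83841^(1/6) − 1 ≈ -0.02895.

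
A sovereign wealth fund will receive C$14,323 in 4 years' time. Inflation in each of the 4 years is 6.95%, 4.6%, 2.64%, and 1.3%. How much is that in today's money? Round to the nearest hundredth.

C$12,313.89

Price-level factor over 4 years: 1.0695 × 1.046 × 1.0264 × 1.013 ≈ 1.1631575986.
Purchasing power today: C$14,323 divided by that factor.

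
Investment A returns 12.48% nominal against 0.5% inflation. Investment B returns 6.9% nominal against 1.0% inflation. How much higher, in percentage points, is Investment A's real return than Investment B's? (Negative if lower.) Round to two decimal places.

Investment A real return: 1.1248/1.005 − 1 = 11.920%.
Investment B real return: 1.069/1.010 − 1 = 5.842%.
Difference: 11.920 − 5.842 = 6.078 pp.

6.08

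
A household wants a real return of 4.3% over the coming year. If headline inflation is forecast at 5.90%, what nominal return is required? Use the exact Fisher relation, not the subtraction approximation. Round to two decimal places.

10.45%

By the Fisher equation, 1 + r_nom = (1 + 4.3%)(1 + 5.90%) = 1.043 × 1.0590 = 1.104537.
So r_nom = 10.4537%.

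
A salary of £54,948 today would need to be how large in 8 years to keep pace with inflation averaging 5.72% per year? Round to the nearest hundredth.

£85,745.06

Cumulative price-level factor: (1+5.72%)^8 ≈ 1.5604765104.
The nominal amount required is £54,948 scaled up by that factor.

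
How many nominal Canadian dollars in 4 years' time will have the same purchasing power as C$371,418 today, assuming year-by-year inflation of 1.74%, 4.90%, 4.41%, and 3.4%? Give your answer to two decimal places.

Cumulative price-level factor: 1.0174 × 1.0490 × 1.0441 × 1.034 ≈ 1.1522052666.
Multiplying C$371,418 by the price-level factor gives the future nominal sum.

C$427,949.78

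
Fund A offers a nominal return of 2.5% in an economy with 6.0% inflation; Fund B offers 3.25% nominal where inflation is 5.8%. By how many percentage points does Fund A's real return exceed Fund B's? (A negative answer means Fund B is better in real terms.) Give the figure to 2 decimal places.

-0.89

Fund A real return: 1.025/1.060 − 1 = -3.302%.
Fund B real return: 1.0325/1.058 − 1 = -2.410%.
Difference: -3.302 − (-2.410) = -0.892 pp.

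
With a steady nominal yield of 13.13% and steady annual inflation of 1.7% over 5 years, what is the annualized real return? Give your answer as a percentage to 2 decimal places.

11.24%

With constant rates the annual real return is the same each year: (1+13.13%)/(1+1.7%) − 1 = 0.11239.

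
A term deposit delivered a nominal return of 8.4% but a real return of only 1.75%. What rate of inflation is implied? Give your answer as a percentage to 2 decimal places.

6.54%

From (1+r_nom) = (1+r_real)(1+π), we get 1+π = (1 + 8.4%)/(1 + 1.75%) = 1.084/1.0175 ≈ 1.06536.
So π ≈ 6.5356%.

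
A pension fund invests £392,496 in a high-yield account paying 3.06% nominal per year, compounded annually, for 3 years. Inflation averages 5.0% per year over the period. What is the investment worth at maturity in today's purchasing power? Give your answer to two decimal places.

£371,139.99

Nominal value at maturity: £392,496 × (1 + 3.06%)^3 ≈ £429,640.93.
Price-level factor over 3 years: (1 + 5.0%)^3 = 1.157625.
Dividing the nominal maturity value by the price-level factor gives the value in today's money.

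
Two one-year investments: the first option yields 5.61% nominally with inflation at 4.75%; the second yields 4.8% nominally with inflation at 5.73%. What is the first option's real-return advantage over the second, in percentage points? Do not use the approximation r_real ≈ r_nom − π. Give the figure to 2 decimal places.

1.70

The first option real return: 1.0561/1.0475 − 1 = 0.821%.
The second real return: 1.048/1.0573 − 1 = -0.880%.
Difference: 0.821 − (-0.880) = 1.701 pp.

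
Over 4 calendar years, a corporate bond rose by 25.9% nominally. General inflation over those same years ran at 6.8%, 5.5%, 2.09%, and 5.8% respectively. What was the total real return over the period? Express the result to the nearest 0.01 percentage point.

Cumulative inflation factor: 1.068 × 1.055 × 1.0209 × 1.058 ≈ 1.21701.
Nominal growth factor: 1.25900. Real growth factor = 1.25900 / 1.21701 ≈ 1.03451.
Total real return ≈ 3.4506%.

3.45%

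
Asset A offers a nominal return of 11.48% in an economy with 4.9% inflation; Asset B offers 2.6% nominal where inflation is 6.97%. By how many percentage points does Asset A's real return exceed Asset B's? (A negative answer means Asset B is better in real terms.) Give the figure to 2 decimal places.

Asset A real return: 1.1148/1.049 − 1 = 6.273%.
Asset B real return: 1.026/1.0697 − 1 = -4.085%.
Difference: 6.273 − (-4.085) = 10.358 pp.

10.36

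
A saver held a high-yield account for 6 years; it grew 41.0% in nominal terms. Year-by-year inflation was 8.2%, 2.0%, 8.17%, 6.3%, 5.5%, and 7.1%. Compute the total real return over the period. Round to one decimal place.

-1.7%

Cumulative inflation factor: 1.082 × 1.020 × 1.0817 × 1.063 × 1.055 × 1.071 ≈ 1.43387.
Nominal growth factor: 1.41000. Real growth factor = 1.41000 / 1.43387 ≈ 0.98335.
Total real return ≈ -1.6647%.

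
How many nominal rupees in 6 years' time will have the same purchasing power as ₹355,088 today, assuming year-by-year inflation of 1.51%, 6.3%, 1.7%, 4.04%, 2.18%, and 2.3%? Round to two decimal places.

₹423,780.45

Cumulative price-level factor: 1.0151 × 1.063 × 1.017 × 1.0404 × 1.0218 × 1.023 ≈ 1.1934519016.
Multiplying ₹355,088 by the price-level factor gives the future nominal sum.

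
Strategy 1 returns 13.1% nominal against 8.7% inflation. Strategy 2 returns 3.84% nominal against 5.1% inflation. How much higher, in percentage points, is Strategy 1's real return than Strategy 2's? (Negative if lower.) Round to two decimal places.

Strategy 1 real return: 1.131/1.087 − 1 = 4.048%.
Strategy 2 real return: 1.0384/1.051 − 1 = -1.199%.
Difference: 4.048 − (-1.199) = 5.247 pp.

5.25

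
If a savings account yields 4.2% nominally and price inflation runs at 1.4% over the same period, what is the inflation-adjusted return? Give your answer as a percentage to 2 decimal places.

Real return via the Fisher equation: (1 + 4.2%)/(1 + 1.4%) − 1 = 1.042/1.014 − 1 ≈ 0.02761.

2.76%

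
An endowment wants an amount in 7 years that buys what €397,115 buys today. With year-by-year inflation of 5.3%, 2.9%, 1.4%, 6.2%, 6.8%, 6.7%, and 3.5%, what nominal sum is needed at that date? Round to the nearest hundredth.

Cumulative price-level factor: 1.053 × 1.029 × 1.014 × 1.062 × 1.068 × 1.067 × 1.035 ≈ 1.3762021741.
Multiplying €397,115 by the price-level factor gives the future nominal sum.

€546,510.53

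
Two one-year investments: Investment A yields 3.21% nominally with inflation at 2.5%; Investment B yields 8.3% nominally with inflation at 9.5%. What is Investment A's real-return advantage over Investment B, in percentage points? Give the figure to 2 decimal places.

Investment A real return: 1.0321/1.025 − 1 = 0.693%.
Investment B real return: 1.083/1.095 − 1 = -1.096%.
Difference: 0.693 − (-1.096) = 1.789 pp.

1.79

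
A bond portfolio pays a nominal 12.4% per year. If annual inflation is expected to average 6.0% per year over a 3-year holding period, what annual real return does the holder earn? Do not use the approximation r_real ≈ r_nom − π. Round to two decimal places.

With constant rates the annual real return is the same each year: (1+12.4%)/(1+6.0%) − 1 = 0.06038.

6.04%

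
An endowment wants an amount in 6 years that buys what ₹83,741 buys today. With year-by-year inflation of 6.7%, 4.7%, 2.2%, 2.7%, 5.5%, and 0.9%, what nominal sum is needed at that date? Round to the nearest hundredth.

Cumulative price-level factor: 1.067 × 1.047 × 1.022 × 1.027 × 1.055 × 1.009 ≈ 1.2481766860.
Multiplying ₹83,741 by the price-level factor gives the future nominal sum.

₹104,523.56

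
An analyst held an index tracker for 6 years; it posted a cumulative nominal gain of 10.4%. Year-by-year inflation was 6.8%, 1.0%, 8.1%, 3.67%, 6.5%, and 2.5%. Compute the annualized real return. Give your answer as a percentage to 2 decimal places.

Cumulative inflation factor: 1.068 × 1.010 × 1.081 × 1.0367 × 1.065 × 1.025 ≈ 1.31961.
Nominal growth factor: 1.10400. Real growth factor = 1.10400 / 1.31961 ≈ 0.83661.
Annualized: 0.83661^(1/6) − 1 ≈ -0.02929.

-2.93%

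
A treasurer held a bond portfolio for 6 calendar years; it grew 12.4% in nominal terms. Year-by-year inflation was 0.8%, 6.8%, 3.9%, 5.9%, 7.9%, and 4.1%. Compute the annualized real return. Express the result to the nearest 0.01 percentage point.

-2.77%

Cumulative inflation factor: 1.008 × 1.068 × 1.039 × 1.059 × 1.079 × 1.041 ≈ 1.33050.
Nominal growth factor: 1.12400. Real growth factor = 1.12400 / 1.33050 ≈ 0.84479.
Annualized: 0.84479^(1/6) − 1 ≈ -0.02772.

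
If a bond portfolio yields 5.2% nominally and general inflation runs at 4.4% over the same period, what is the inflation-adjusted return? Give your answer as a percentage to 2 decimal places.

0.77%

Real return via the Fisher equation: (1 + 5.2%)/(1 + 4.4%) − 1 = 1.052/1.044 − 1 ≈ 0.00766.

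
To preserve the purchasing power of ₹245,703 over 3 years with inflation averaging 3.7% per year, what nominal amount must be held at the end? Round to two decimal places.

Cumulative price-level factor: (1+3.7%)^3 = 1.115157653.
The nominal amount required is ₹245,703 scaled up by that factor.

₹273,997.58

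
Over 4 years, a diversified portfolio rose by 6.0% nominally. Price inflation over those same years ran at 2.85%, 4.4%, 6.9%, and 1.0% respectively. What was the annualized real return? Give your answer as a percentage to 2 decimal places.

-2.21%

Cumulative inflation factor: 1.0285 × 1.044 × 1.069 × 1.010 ≈ 1.15932.
Nominal growth factor: 1.06000. Real growth factor = 1.06000 / 1.15932 ≈ 0.91433.
Annualized: 0.91433^(1/4) − 1 ≈ -0.02214.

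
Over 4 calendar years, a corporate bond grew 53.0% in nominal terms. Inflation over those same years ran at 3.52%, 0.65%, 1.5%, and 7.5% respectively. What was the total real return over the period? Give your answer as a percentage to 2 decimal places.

Cumulative inflation factor: 1.0352 × 1.0065 × 1.015 × 1.075 ≈ 1.13687.
Nominal growth factor: 1.53000. Real growth factor = 1.53000 / 1.13687 ≈ 1.34579.
Total real return ≈ 34.5795%.

34.58%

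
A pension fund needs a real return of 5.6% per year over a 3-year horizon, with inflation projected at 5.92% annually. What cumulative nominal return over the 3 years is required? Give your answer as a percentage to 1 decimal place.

Required annual nominal rate: (1+5.6%)(1+5.92%) − 1 = 11.85152%.
Cumulative over 3 years: (1 + 0.1185152)^3 − 1 ≈ 0.39935.

39.9%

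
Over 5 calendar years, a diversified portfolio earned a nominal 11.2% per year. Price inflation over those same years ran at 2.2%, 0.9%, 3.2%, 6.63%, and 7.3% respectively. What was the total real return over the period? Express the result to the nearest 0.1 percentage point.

Cumulative inflation factor: 1.022 × 1.009 × 1.032 × 1.0663 × 1.073 ≈ 1.21759.
Nominal growth factor: 1.70029. Real growth factor = 1.70029 / 1.21759 ≈ 1.39644.
Total real return ≈ 39.6442%.

39.6%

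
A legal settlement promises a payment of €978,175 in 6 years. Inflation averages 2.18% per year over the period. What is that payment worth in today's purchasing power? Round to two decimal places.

€859,451.09

Price-level factor over 6 years: (1 + 2.18%)^6 ≈ 1.1381392221.
Purchasing power today: €978,175 divided by that factor.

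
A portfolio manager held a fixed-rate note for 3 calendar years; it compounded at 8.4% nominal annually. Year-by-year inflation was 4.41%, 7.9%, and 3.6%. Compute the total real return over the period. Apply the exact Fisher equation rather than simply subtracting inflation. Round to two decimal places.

Cumulative inflation factor: 1.0441 × 1.079 × 1.036 ≈ 1.16714.
Nominal growth factor: 1.27376. Real growth factor = 1.27376 / 1.16714 ≈ 1.09135.
Total real return ≈ 9.1351%.

9.14%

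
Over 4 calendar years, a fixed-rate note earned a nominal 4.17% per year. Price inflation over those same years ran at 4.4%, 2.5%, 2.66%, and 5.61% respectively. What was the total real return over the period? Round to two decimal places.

1.49%

Cumulative inflation factor: 1.044 × 1.025 × 1.0266 × 1.0561 ≈ 1.16019.
Nominal growth factor: 1.17753. Real growth factor = 1.17753 / 1.16019 ≈ 1.01494.
Total real return ≈ 1.4939%.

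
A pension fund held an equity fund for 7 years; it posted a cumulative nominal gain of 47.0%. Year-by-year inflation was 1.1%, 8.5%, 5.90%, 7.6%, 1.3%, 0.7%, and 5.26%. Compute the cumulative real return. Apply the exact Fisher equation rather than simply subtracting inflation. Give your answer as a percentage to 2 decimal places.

Cumulative inflation factor: 1.011 × 1.085 × 1.0590 × 1.076 × 1.013 × 1.007 × 1.0526 ≈ 1.34212.
Nominal growth factor: 1.47000. Real growth factor = 1.47000 / 1.34212 ≈ 1.09528.
Total real return ≈ 9.5282%.

9.53%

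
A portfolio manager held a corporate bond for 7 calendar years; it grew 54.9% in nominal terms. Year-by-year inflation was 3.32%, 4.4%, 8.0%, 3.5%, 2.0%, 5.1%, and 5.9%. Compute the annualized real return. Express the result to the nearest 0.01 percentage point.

Cumulative inflation factor: 1.0332 × 1.044 × 1.080 × 1.035 × 1.020 × 1.051 × 1.059 ≈ 1.36882.
Nominal growth factor: 1.54900. Real growth factor = 1.54900 / 1.36882 ≈ 1.13163.
Annualized: 1.13163^(1/7) − 1 ≈ 0.01782.

1.78%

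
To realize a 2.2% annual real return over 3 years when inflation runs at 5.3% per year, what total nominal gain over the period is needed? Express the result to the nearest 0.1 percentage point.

24.6%

Required annual nominal rate: (1+2.2%)(1+5.3%) − 1 = 7.6166%.
Cumulative over 3 years: (1 + 0.076166)^3 − 1 ≈ 0.24634.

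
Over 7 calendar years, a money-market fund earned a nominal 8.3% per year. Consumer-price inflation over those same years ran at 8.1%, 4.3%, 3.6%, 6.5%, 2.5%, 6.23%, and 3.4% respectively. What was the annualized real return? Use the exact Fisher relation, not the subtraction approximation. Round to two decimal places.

3.21%

Cumulative inflation factor: 1.081 × 1.043 × 1.036 × 1.065 × 1.025 × 1.0623 × 1.034 ≈ 1.40059.
Nominal growth factor: 1.74743. Real growth factor = 1.74743 / 1.40059 ≈ 1.24764.
Annualized: 1.24764^(1/7) − 1 ≈ 0.03211.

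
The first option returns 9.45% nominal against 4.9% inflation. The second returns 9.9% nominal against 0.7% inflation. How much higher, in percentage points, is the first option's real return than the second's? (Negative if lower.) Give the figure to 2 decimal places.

The first option real return: 1.0945/1.049 − 1 = 4.337%.
The second real return: 1.099/1.007 − 1 = 9.136%.
Difference: 4.337 − 9.136 = -4.799 pp.

-4.80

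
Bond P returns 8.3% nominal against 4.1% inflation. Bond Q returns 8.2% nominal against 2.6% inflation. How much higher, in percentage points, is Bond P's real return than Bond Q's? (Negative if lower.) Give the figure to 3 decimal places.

Bond P real return: 1.083/1.041 − 1 = 4.0346%.
Bond Q real return: 1.082/1.026 − 1 = 5.4581%.
Difference: 4.0346 − 5.4581 = -1.4235 pp.

-1.424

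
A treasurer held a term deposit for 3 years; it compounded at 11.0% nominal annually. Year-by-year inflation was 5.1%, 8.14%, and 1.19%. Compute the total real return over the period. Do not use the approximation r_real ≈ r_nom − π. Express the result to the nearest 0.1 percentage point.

Cumulative inflation factor: 1.051 × 1.0814 × 1.0119 ≈ 1.15008.
Nominal growth factor: 1.36763. Real growth factor = 1.36763 / 1.15008 ≈ 1.18917.
Total real return ≈ 18.9165%.

18.9%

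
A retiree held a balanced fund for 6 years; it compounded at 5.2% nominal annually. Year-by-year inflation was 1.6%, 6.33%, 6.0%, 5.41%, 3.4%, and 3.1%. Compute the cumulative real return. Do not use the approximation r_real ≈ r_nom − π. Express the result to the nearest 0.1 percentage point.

5.3%

Cumulative inflation factor: 1.016 × 1.0633 × 1.060 × 1.0541 × 1.034 × 1.031 ≈ 1.28682.
Nominal growth factor: 1.35548. Real growth factor = 1.35548 / 1.28682 ≈ 1.05336.
Total real return ≈ 5.3363%.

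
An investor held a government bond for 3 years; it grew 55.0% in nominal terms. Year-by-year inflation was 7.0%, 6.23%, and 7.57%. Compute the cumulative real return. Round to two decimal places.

26.77%

Cumulative inflation factor: 1.070 × 1.0623 × 1.0757 ≈ 1.22271.
Nominal growth factor: 1.55000. Real growth factor = 1.55000 / 1.22271 ≈ 1.26768.
Total real return ≈ 26.7680%.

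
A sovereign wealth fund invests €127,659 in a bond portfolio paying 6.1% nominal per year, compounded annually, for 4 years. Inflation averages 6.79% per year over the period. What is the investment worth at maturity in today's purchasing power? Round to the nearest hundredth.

€124,391.48

Nominal value at maturity: €127,659 × (1 + 6.1%)^4 ≈ €161,775.58.
Price-level factor over 4 years: (1 + 6.79%)^4 ≈ 1.3005359032.
The maturity value deflated by that factor is the answer in today's purchasing power.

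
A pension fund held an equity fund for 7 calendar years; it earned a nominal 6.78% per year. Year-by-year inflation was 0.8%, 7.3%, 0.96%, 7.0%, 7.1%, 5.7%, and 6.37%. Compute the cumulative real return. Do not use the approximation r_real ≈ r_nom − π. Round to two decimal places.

12.50%

Cumulative inflation factor: 1.008 × 1.073 × 1.0096 × 1.070 × 1.071 × 1.057 × 1.0637 ≈ 1.40694.
Nominal growth factor: 1.58281. Real growth factor = 1.58281 / 1.40694 ≈ 1.12500.
Total real return ≈ 12.5000%.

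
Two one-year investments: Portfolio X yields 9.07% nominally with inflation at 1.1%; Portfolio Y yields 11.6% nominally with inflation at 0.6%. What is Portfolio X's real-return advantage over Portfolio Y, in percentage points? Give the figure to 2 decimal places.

-3.05

Portfolio X real return: 1.0907/1.011 − 1 = 7.883%.
Portfolio Y real return: 1.116/1.006 − 1 = 10.934%.
Difference: 7.883 − 10.934 = -3.051 pp.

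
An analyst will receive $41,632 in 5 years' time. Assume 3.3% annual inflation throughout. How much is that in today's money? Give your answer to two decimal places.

Price-level factor over 5 years: (1 + 3.3%)^5 ≈ 1.1762553387.
Purchasing power today: $41,632 divided by that factor.

$35,393.68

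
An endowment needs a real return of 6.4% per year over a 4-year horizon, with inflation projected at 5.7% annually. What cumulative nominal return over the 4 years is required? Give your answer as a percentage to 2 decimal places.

59.98%

Required annual nominal rate: (1+6.4%)(1+5.7%) − 1 = 12.4648%.
Cumulative over 4 years: (1 + 0.124648)^4 − 1 ≈ 0.59980.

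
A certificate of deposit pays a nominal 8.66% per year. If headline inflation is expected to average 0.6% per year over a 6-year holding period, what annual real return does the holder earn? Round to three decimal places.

With constant rates the annual real return is the same each year: (1+8.66%)/(1+0.6%) − 1 = 0.08012.

8.012%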